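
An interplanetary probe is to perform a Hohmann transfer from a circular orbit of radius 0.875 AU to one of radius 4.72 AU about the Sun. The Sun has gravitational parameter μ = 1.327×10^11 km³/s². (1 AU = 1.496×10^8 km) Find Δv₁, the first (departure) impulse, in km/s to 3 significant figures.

Δv₁ = 9.52 km/s

In km: r₁ = 0.875 × 1.496×10^8 = 1.309×10^8 km; r₂ = 4.72 × 1.496×10^8 = 7.06112×10^8 km.
Transfer-ellipse semi-major axis a_t = (r₁ + r₂)/2 = (1.309×10^8 + 7.06112×10^8)/2 = 4.18506×10^8 km.
On the circular orbit at r = 1.309×10^8 km, v_c = √(μ/r) = 31.839 km/s.
Transfer-orbit speed at the same r (vis-viva, a = a_t): v_t = √[μ(2/r − 1/a_t)] = 41.357 km/s.
Δv₁ = |v_t − v_c| = |41.357 − 31.839| = 9.518 km/s.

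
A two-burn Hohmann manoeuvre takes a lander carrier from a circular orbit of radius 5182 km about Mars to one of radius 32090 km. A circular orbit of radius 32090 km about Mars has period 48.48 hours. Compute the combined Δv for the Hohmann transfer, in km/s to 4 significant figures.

Δv = 1.444 km/s

From Kepler's third law T² = 4π²r³/μ at r = 32090 km, T = 48.48 hours = 48.48 × 3600 s = 1.74528×10^5 s: μ = 4π²r³/T² = 42829.1 km³/s².
Semi-major axis of the transfer orbit: a_t = (5182 + 32090)/2 = 18636 km.
At r₁ the circular-orbit speed is v₁ = √(μ/r₁) = 2.8749 km/s.
Transfer-orbit speed at r₁ (vis-viva): v_p = √[μ(2/r₁ − 1/a_t)] = 3.7725 km/s.
First burn Δv₁ = |v_p − v₁| = 0.8976 km/s.
Circular speed at r₂: v₂ = √(μ/r₂) = 1.1553 km/s.
Transfer-orbit speed at r₂: v_a = √[μ(2/r₂ − 1/a_t)] = 0.60920 km/s.
Second burn Δv₂ = |v₂ − v_a| = 0.5461 km/s.
Total Δv = Δv₁ + Δv₂ = 1.444 km/s.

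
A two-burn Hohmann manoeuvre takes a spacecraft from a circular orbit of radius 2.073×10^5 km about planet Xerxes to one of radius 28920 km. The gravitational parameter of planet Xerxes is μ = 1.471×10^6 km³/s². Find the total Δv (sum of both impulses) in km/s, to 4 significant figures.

Δv = 3.662 km/s

Transfer-ellipse semi-major axis a_t = (r₁ + r₂)/2 = (2.073×10^5 + 28920)/2 = 1.1811×10^5 km.
At r₁ the circular-orbit speed is v₁ = √(μ/r₁) = 2.6638 km/s.
On the transfer ellipse at r₁, vis-viva gives v_a = √[μ(2/r₁ − 1/a_t)] = 1.3181 km/s.
First burn Δv₁ = |v_a − v₁| = 1.3457 km/s.
Circular speed at r₂: v₂ = √(μ/r₂) = 7.1319 km/s.
Transfer-orbit speed at r₂: v_p = √[μ(2/r₂ − 1/a_t)] = 9.4485 km/s.
Second burn Δv₂ = |v₂ − v_p| = 2.3166 km/s.
Total Δv = Δv₁ + Δv₂ = 3.662 km/s.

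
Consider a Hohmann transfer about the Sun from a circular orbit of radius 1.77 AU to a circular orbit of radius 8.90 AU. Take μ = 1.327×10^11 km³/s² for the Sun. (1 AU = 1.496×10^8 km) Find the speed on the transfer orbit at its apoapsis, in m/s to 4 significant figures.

v = 5750 m/s

In km: r₁ = 1.77 × 1.496×10^8 = 2.64792×10^8 km; r₂ = 8.90 × 1.496×10^8 = 1.33144×10^9 km.
The Hohmann ellipse has a_t = (r₁ + r₂)/2 = 7.98116×10^8 km.
At apoapsis, r = 1.33144×10^9 km.
Applying v² = μ(2/r − 1/a_t): v = 5.750 km/s.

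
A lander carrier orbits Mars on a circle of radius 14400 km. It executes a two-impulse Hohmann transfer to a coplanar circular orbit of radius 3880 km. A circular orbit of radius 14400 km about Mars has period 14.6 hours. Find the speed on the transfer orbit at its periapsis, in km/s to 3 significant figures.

v = 4.16 km/s

From Kepler's third law T² = 4π²r³/μ at r = 14400 km, T = 14.6 hours = 14.6 × 3600 s = 52560 s: μ = 4π²r³/T² = 42671.4 km³/s².
Semi-major axis of the transfer orbit: a_t = (14400 + 3880)/2 = 9140 km.
At periapsis, r = 3880 km.
Vis-viva: v = √[μ(2/r − 1/a_t)] = √[42671.4 × (2/3880 − 1/9140)] = 4.163 km/s.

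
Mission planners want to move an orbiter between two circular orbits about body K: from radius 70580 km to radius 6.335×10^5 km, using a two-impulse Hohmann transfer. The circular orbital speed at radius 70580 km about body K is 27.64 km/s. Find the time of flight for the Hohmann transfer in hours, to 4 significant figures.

From the circular-orbit relation v² = μ/r at r = 70580 km: μ = v²r = (27.64)² × 70580 = 5.39210×10^7 km³/s².
The Hohmann ellipse has a_t = (r₁ + r₂)/2 = 3.5204×10^5 km.
Half the transfer-orbit period gives t = π√(a_t³/μ) = 89360 s.
Converting: 89360 s ÷ 3600 s/hour = 24.82 hours.

t = 24.82 hours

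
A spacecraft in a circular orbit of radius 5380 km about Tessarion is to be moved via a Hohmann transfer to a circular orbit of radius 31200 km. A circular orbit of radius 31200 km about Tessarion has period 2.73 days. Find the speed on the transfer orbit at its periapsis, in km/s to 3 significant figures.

From Kepler's third law T² = 4π²r³/μ at r = 31200 km, T = 2.73 days = 2.73 × 86400 s = 2.35872×10^5 s: μ = 4π²r³/T² = 21551.2 km³/s².
The Hohmann ellipse has a_t = (r₁ + r₂)/2 = 18290 km.
The periapsis of the transfer ellipse is at r = 5380 km.
Vis-viva: v = √[μ(2/r − 1/a_t)] = √[21551.2 × (2/5380 − 1/18290)] = 2.614 km/s.

v = 2.61 km/s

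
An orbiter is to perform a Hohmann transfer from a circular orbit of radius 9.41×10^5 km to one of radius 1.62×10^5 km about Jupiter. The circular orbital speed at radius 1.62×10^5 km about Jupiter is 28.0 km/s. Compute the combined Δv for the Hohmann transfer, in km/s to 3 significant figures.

Δv = 13.9 km/s

From the circular-orbit relation v² = μ/r at r = 1.62×10^5 km: μ = v²r = (28.0)² × 1.62×10^5 = 1.27008×10^8 km³/s².
Semi-major axis of the transfer orbit: a_t = (9.410×10^5 + 1.620×10^5)/2 = 5.515×10^5 km.
At r₁ the circular-orbit speed is v₁ = √(μ/r₁) = 11.618 km/s.
On the transfer ellipse at r₁, vis-viva gives v_a = √[μ(2/r₁ − 1/a_t)] = 6.2966 km/s.
First burn Δv₁ = |v_a − v₁| = 5.321 km/s.
Circular speed at r₂: v₂ = √(μ/r₂) = 28.000 km/s.
Transfer-orbit speed at r₂: v_p = √[μ(2/r₂ − 1/a_t)] = 36.575 km/s.
Second burn Δv₂ = |v₂ − v_p| = 8.575 km/s.
Total Δv = Δv₁ + Δv₂ = 13.90 km/s.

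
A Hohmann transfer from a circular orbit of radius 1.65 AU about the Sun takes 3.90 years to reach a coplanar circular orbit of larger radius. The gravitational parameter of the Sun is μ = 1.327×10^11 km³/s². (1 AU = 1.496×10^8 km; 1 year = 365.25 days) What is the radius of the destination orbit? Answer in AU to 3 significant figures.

In km: r₁ = 1.65 × 1.496×10^8 = 2.4684×10^8 km.
Transfer time t = 3.90 years × 365.25 × 86400 s = 1.2307464×10^8 s, and t = π√(a_t³/μ).
So a_t = (μ t²/π²)^(1/3) = (1.327×10^11 × (1.2307464×10^8)² / π²)^(1/3) = 5.8835×10^8 km.
Since a_t = (r₁ + r₂)/2, r₂ = 2a_t − r₁ = 2×5.8835×10^8 − 2.4684×10^8 = 9.2986×10^8 km.
In AU: r₂ = 9.2986×10^8 / 1.496×10^8 = 6.22 AU.

r₂ = 6.22 AU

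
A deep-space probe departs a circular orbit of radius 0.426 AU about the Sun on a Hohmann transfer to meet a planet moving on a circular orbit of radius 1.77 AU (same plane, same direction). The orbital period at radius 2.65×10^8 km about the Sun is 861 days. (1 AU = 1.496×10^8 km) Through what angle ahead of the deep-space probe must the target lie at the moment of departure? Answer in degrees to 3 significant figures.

From Kepler's third law T² = 4π²r³/μ at r = 2.65×10^8 km, T = 861 days = 861 × 86400 s = 7.43904×10^7 s: μ = 4π²r³/T² = 1.32759×10^11 km³/s².
In km: r₁ = 0.426 × 1.496×10^8 = 6.37296×10^7 km; r₂ = 1.77 × 1.496×10^8 = 2.64792×10^8 km.
Semi-major axis of the transfer orbit: a_t = (6.37296×10^7 + 2.64792×10^8)/2 = 1.642608×10^8 km.
The half-period of the transfer ellipse is t = π√(a_t³/μ) = 1.81518×10^7 s.
The target's mean motion on its circular orbit is ω₂ = √(μ/r₂³) = 8.45619×10^-8 rad/s.
Angle swept by the target during transfer: ω₂·t = 1.53495 rad = 87.946°.
The deep-space probe traverses 180° on the transfer ellipse, so the target must lead by 180° − 87.946° = 92.1°.

φ = 92.1°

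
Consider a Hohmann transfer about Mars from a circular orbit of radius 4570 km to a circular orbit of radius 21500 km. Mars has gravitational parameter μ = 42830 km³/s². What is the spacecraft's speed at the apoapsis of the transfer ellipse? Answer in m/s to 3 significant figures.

Transfer-ellipse semi-major axis a_t = (r₁ + r₂)/2 = (4570 + 21500)/2 = 13035 km.
The apoapsis of the transfer ellipse is at r = 21500 km.
Applying v² = μ(2/r − 1/a_t): v = 0.8357 km/s.

v = 836 m/s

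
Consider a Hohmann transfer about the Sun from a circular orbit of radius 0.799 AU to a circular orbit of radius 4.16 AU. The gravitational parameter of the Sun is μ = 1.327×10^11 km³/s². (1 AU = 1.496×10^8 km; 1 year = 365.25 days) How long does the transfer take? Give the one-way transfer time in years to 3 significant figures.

In km: r₁ = 0.799 × 1.496×10^8 = 1.195304×10^8 km; r₂ = 4.16 × 1.496×10^8 = 6.22336×10^8 km.
Transfer-ellipse semi-major axis a_t = (r₁ + r₂)/2 = (1.195304×10^8 + 6.22336×10^8)/2 = 3.709332×10^8 km.
By Kepler's third law the transfer-orbit period is T = 2π√(a_t³/μ), so t = T/2 = 6.161×10^7 s.
Converting: 6.161×10^7 s ÷ 3.15576×10^7 s/year (365.25 × 86400) = 1.95 years.

t = 1.95 years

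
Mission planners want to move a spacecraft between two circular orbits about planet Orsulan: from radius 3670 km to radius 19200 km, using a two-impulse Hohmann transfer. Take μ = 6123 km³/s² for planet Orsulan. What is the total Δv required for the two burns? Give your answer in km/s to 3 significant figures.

Δv = 0.627 km/s

The Hohmann ellipse has a_t = (r₁ + r₂)/2 = 11435 km.
At r₁ the circular-orbit speed is v₁ = √(μ/r₁) = 1.291663 km/s.
Transfer-orbit speed at r₁ (vis-viva): v_p = √[μ(2/r₁ − 1/a_t)] = 1.673715 km/s.
First burn Δv₁ = |v_p − v₁| = 0.38205 km/s.
Circular speed at r₂: v₂ = √(μ/r₂) = 0.564718 km/s.
Transfer-orbit speed at r₂: v_a = √[μ(2/r₂ − 1/a_t)] = 0.319924 km/s.
Second burn Δv₂ = |v₂ − v_a| = 0.24479 km/s.
Δv = Δv₁ + Δv₂ = 0.38205 + 0.24479 = 0.6268 km/s.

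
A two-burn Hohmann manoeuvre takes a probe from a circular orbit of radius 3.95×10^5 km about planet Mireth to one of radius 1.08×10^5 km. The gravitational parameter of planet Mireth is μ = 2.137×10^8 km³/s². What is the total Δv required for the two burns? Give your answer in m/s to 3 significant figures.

Transfer-ellipse semi-major axis a_t = (r₁ + r₂)/2 = (3.950×10^5 + 1.080×10^5)/2 = 2.515×10^5 km.
Circular speed at r₁: v₁ = √(μ/r₁) = √(2.137×10^8/3.950×10^5) = 23.260 km/s.
On the transfer ellipse at r₁, vis-viva gives v_a = √[μ(2/r₁ − 1/a_t)] = 15.242 km/s.
First burn Δv₁ = |v_a − v₁| = 8.018 km/s.
Circular speed at r₂: v₂ = √(μ/r₂) = 44.483 km/s.
Transfer-orbit speed at r₂: v_p = √[μ(2/r₂ − 1/a_t)] = 55.747 km/s.
Second burn Δv₂ = |v₂ − v_p| = 11.26 km/s.
Total Δv = Δv₁ + Δv₂ = 19.28 km/s.

Δv = 19300 m/s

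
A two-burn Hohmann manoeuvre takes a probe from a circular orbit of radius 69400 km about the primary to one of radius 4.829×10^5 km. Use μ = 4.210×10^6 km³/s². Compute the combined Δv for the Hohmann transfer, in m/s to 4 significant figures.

Δv = 3983 m/s

Transfer-ellipse semi-major axis a_t = (r₁ + r₂)/2 = (69400 + 4.829×10^5)/2 = 2.7615×10^5 km.
At r₁ the circular-orbit speed is v₁ = √(μ/r₁) = 7.789 km/s.
On the transfer ellipse at r₁, v² = μ(2/r − 1/a) gives v_p = √[μ(2/r₁ − 1/a_t)] = 10.30 km/s.
First burn Δv₁ = |v_p − v₁| = 2.511 km/s.
Circular speed at r₂: v₂ = √(μ/r₂) = 2.95265 km/s.
Transfer-orbit speed at r₂: v_a = √[μ(2/r₂ − 1/a_t)] = 1.48020 km/s.
Second burn Δv₂ = |v₂ − v_a| = 1.472 km/s.
Δv = Δv₁ + Δv₂ = 2.511 + 1.472 = 3.983 km/s.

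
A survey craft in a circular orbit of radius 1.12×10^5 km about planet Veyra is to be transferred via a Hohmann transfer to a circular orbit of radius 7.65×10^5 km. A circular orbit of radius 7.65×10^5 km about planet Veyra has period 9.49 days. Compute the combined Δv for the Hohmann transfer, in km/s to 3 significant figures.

From Kepler's third law T² = 4π²r³/μ at r = 7.65×10^5 km, T = 9.49 days = 9.49 × 86400 s = 8.19936×10^5 s: μ = 4π²r³/T² = 2.62896×10^7 km³/s².
Semi-major axis of the transfer orbit: a_t = (1.120×10^5 + 7.650×10^5)/2 = 4.385×10^5 km.
At r₁ the circular-orbit speed is v₁ = √(μ/r₁) = 15.321 km/s.
Transfer-orbit speed at r₁ (vis-viva): v_p = √[μ(2/r₁ − 1/a_t)] = 20.236 km/s.
First burn Δv₁ = |v_p − v₁| = 4.915 km/s.
At r₂, v₂ = √(μ/r₂) = 5.86221 km/s.
Transfer-orbit speed at r₂: v_a = √[μ(2/r₂ − 1/a_t)] = 2.96269 km/s.
Second burn Δv₂ = |v₂ − v_a| = 2.900 km/s.
Total Δv = Δv₁ + Δv₂ = 7.815 km/s.

Δv = 7.81 km/s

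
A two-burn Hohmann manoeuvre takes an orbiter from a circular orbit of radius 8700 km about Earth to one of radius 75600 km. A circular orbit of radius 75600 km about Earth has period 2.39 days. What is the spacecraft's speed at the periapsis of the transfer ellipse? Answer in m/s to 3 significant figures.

From Kepler's third law T² = 4π²r³/μ at r = 75600 km, T = 2.39 days = 2.39 × 86400 s = 2.06496×10^5 s: μ = 4π²r³/T² = 4.00039×10^5 km³/s².
The Hohmann ellipse has a_t = (r₁ + r₂)/2 = 42150 km.
At periapsis, r = 8700 km.
From the vis-viva equation, v = √[μ(2/r − 1/a_t)] = 9.081 km/s.

v = 9080 m/s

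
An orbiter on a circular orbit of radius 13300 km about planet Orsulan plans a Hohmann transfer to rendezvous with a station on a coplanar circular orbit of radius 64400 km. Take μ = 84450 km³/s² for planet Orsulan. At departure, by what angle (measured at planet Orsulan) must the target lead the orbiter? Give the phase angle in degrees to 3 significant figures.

Semi-major axis of the transfer orbit: a_t = (13300 + 64400)/2 = 38850 km.
Transfer time t = π√(a_t³/μ) = 82780 s.
Target angular speed ω₂ = √(μ/r₂³) = 1.778×10^-5 rad/s.
Angle swept by the target during transfer: ω₂·t = 1.472 rad = 84.34°.
The orbiter traverses 180° on the transfer ellipse, so the target must lead by 180° − 84.34° = 95.7°.

φ = 95.7°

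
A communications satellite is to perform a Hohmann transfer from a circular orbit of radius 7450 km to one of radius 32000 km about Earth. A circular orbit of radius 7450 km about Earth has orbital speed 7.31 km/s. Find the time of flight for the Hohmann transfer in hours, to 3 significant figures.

From the circular-orbit relation v² = μ/r at r = 7450 km: μ = v²r = (7.31)² × 7450 = 3.98099×10^5 km³/s².
Semi-major axis of the transfer orbit: a_t = (7450 + 32000)/2 = 19725 km.
By Kepler's third law the transfer-orbit period is T = 2π√(a_t³/μ), so t = T/2 = 13790 s.
Converting: 13790 s ÷ 3600 s/hour = 3.83 hours.

t = 3.83 hours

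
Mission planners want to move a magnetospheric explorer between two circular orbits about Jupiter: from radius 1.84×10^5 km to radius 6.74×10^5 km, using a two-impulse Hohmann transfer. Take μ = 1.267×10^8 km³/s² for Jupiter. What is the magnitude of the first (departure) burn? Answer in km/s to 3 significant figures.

Δv₁ = 6.65 km/s

Semi-major axis of the transfer orbit: a_t = (1.840×10^5 + 6.740×10^5)/2 = 4.290×10^5 km.
Circular speed at r = 1.840×10^5 km: v_c = √(μ/r) = 26.24 km/s.
Transfer-orbit speed at the same r (vis-viva, a = a_t): v_t = √[μ(2/r − 1/a_t)] = 32.89 km/s.
Δv₁ = |v_t − v_c| = |32.89 − 26.24| = 6.650 km/s.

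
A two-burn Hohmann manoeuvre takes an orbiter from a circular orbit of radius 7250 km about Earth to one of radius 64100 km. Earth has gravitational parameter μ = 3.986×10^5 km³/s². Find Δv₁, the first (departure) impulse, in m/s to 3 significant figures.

Transfer-ellipse semi-major axis a_t = (r₁ + r₂)/2 = (7250 + 64100)/2 = 35675 km.
Circular speed at r = 7250 km: v_c = √(μ/r) = 7.415 km/s.
Transfer-orbit speed at the same r (vis-viva, a = a_t): v_t = √[μ(2/r − 1/a_t)] = 9.939 km/s.
Δv₁ = |v_t − v_c| = |9.939 − 7.415| = 2.524 km/s.

Δv₁ = 2520 m/s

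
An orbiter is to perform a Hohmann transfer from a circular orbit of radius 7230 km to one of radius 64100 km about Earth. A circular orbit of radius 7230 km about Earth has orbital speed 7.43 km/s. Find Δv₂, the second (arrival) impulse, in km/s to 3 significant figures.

Δv₂ = 1.37 km/s

From the circular-orbit relation v² = μ/r at r = 7230 km: μ = v²r = (7.43)² × 7230 = 3.99131×10^5 km³/s².
The Hohmann ellipse has a_t = (r₁ + r₂)/2 = 35665 km.
Circular speed at r = 64100 km: v_c = √(μ/r) = 2.4953 km/s.
Transfer-orbit speed at the same r (vis-viva, a = a_t): v_t = √[μ(2/r − 1/a_t)] = 1.1235 km/s.
Δv₂ = |v_t − v_c| = |1.1235 − 2.4953| = 1.372 km/s.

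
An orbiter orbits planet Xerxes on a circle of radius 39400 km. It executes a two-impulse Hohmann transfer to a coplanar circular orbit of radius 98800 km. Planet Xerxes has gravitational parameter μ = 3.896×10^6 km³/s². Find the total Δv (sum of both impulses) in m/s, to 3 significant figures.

Transfer-ellipse semi-major axis a_t = (r₁ + r₂)/2 = (39400 + 98800)/2 = 69100 km.
At r₁ the circular-orbit speed is v₁ = √(μ/r₁) = 9.94401 km/s.
Transfer-orbit speed at r₁ (v² = μ(2/r − 1/a)): v_p = √[μ(2/r₁ − 1/a_t)] = 11.8905 km/s.
First burn Δv₁ = |v_p − v₁| = 1.9465 km/s.
At r₂, v₂ = √(μ/r₂) = 6.2796 km/s.
Transfer-orbit speed at r₂: v_a = √[μ(2/r₂ − 1/a_t)] = 4.7418 km/s.
Second burn Δv₂ = |v₂ − v_a| = 1.5378 km/s.
Total Δv = Δv₁ + Δv₂ = 3.484 km/s.

Δv = 3480 m/s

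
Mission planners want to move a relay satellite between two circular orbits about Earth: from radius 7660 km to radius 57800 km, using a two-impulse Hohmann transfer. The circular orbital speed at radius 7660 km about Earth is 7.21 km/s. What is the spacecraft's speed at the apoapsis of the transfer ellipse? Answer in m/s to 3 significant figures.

v = 1270 m/s

From the circular-orbit relation v² = μ/r at r = 7660 km: μ = v²r = (7.21)² × 7660 = 3.98198×10^5 km³/s².
The Hohmann ellipse has a_t = (r₁ + r₂)/2 = 32730 km.
At apoapsis, r = 57800 km.
Vis-viva: v = √[μ(2/r − 1/a_t)] = √[3.98198×10^5 × (2/57800 − 1/32730)] = 1.270 km/s.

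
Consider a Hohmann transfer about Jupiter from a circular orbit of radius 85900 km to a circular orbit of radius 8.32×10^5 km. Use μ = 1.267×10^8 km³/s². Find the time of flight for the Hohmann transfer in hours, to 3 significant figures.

t = 24.1 hours

The Hohmann ellipse has a_t = (r₁ + r₂)/2 = 4.5895×10^5 km.
Half the transfer-orbit period gives t = π√(a_t³/μ) = 86780 s.
Converting: 86780 s ÷ 3600 s/hour = 24.1 hours.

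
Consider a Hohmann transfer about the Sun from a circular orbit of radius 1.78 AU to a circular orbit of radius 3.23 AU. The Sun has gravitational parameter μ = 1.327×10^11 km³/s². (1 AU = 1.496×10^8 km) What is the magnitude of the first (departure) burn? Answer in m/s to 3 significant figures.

In km: r₁ = 1.78 × 1.496×10^8 = 2.66288×10^8 km; r₂ = 3.23 × 1.496×10^8 = 4.83208×10^8 km.
The Hohmann ellipse has a_t = (r₁ + r₂)/2 = 3.74748×10^8 km.
Circular speed at r = 2.66288×10^8 km: v_c = √(μ/r) = 22.3234 km/s.
Vis-viva on the transfer ellipse at r = 2.66288×10^8 km gives v_t = √[μ(2/r − 1/a_t)] = 25.3488 km/s.
Δv₁ = |v_t − v_c| = |25.3488 − 22.3234| = 3.025 km/s.

Δv₁ = 3030 m/s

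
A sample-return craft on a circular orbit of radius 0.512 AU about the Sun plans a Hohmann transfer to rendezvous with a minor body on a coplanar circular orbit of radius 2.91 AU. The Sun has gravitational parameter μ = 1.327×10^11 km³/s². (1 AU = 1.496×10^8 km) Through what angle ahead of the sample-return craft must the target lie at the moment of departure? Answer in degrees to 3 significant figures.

In km: r₁ = 0.512 × 1.496×10^8 = 7.65952×10^7 km; r₂ = 2.91 × 1.496×10^8 = 4.35336×10^8 km.
Transfer-ellipse semi-major axis a_t = (r₁ + r₂)/2 = (7.65952×10^7 + 4.35336×10^8)/2 = 2.559656×10^8 km.
The half-period of the transfer ellipse is t = π√(a_t³/μ) = 3.5317×10^7 s.
Target angular speed ω₂ = √(μ/r₂³) = 4.0105×10^-8 rad/s.
Angle swept by the target during transfer: ω₂·t = 1.4164 rad = 81.154°.
Arrival is 180° from departure on the ellipse, so φ = 180° − 81.154° = 98.8°.

φ = 98.8°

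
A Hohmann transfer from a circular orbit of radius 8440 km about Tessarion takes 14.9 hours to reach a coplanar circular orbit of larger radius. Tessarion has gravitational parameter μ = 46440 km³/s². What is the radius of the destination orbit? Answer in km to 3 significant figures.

Transfer time t = 14.9 hours = 53640 s, and t = π√(a_t³/μ).
So a_t = (μ t²/π²)^(1/3) = (46440 × (53640)² / π²)^(1/3) = 23834 km.
Since a_t = (r₁ + r₂)/2, r₂ = 2a_t − r₁ = 2×23834 − 8440 = 39228 km.

r₂ = 39200 km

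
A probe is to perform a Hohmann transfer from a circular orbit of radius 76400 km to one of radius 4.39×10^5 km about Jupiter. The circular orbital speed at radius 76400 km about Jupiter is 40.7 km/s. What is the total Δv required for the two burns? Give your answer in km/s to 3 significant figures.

From the circular-orbit relation v² = μ/r at r = 76400 km: μ = v²r = (40.7)² × 76400 = 1.26556×10^8 km³/s².
Transfer-ellipse semi-major axis a_t = (r₁ + r₂)/2 = (76400 + 4.390×10^5)/2 = 2.577×10^5 km.
Circular speed at r₁: v₁ = √(μ/r₁) = √(1.26556×10^8/76400) = 40.700 km/s.
On the transfer ellipse at r₁, vis-viva gives v_p = √[μ(2/r₁ − 1/a_t)] = 53.121 km/s.
First burn Δv₁ = |v_p − v₁| = 12.421 km/s.
Circular speed at r₂: v₂ = √(μ/r₂) = 16.9789 km/s.
Transfer-orbit speed at r₂: v_a = √[μ(2/r₂ − 1/a_t)] = 9.24482 km/s.
Second burn Δv₂ = |v₂ − v_a| = 7.7341 km/s.
Δv = Δv₁ + Δv₂ = 12.421 + 7.7341 = 20.16 km/s.

Δv = 20.2 km/s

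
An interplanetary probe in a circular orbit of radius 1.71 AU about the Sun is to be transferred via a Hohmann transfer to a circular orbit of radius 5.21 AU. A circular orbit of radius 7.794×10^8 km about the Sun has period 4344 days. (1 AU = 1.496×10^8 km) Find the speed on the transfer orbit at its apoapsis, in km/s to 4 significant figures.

v = 9.173 km/s

From Kepler's third law T² = 4π²r³/μ at r = 7.794×10^8 km, T = 4344 days = 4344 × 86400 s = 3.753216×10^8 s: μ = 4π²r³/T² = 1.32689×10^11 km³/s².
In km: r₁ = 1.71 × 1.496×10^8 = 2.55816×10^8 km; r₂ = 5.21 × 1.496×10^8 = 7.79416×10^8 km.
The Hohmann ellipse has a_t = (r₁ + r₂)/2 = 5.17616×10^8 km.
At apoapsis, r = 7.79416×10^8 km.
Applying v² = μ(2/r − 1/a_t): v = 9.173 km/s.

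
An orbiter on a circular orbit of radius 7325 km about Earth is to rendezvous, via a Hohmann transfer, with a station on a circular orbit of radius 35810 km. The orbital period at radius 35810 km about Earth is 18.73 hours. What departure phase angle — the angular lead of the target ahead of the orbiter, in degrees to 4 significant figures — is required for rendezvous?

φ = 95.87°

From Kepler's third law T² = 4π²r³/μ at r = 35810 km, T = 18.73 hours = 18.73 × 3600 s = 67428 s: μ = 4π²r³/T² = 3.98742×10^5 km³/s².
Semi-major axis of the transfer orbit: a_t = (7325 + 35810)/2 = 21567.5 km.
Transfer time t = π√(a_t³/μ) = 15758 s.
Target angular speed ω₂ = √(μ/r₂³) = 9.3184×10^-5 rad/s.
Angle swept by the target during transfer: ω₂·t = 1.4684 rad = 84.13°.
Arrival is 180° from departure on the ellipse, so φ = 180° − 84.13° = 95.87°.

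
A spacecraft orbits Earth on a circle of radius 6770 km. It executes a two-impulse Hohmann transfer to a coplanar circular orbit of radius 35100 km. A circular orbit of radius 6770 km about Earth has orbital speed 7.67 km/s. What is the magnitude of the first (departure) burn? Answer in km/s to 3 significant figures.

From the circular-orbit relation v² = μ/r at r = 6770 km: μ = v²r = (7.67)² × 6770 = 3.98272×10^5 km³/s².
The Hohmann ellipse has a_t = (r₁ + r₂)/2 = 20935 km.
On the circular orbit at r = 6770 km, v_c = √(μ/r) = 7.670 km/s.
Vis-viva on the transfer ellipse at r = 6770 km gives v_t = √[μ(2/r − 1/a_t)] = 9.931 km/s.
Δv₁ = |v_t − v_c| = |9.931 − 7.670| = 2.261 km/s.

Δv₁ = 2.26 km/s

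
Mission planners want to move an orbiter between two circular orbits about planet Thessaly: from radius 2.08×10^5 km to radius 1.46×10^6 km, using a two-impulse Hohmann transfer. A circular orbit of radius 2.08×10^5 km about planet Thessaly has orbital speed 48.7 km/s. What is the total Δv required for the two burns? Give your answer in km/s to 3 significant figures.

From the circular-orbit relation v² = μ/r at r = 2.08×10^5 km: μ = v²r = (48.7)² × 2.08×10^5 = 4.93312×10^8 km³/s².
The Hohmann ellipse has a_t = (r₁ + r₂)/2 = 8.340×10^5 km.
At r₁ the circular-orbit speed is v₁ = √(μ/r₁) = 48.70 km/s.
On the transfer ellipse at r₁, vis-viva equation gives v_p = √[μ(2/r₁ − 1/a_t)] = 64.44 km/s.
First burn Δv₁ = |v_p − v₁| = 15.74 km/s.
Circular speed at r₂: v₂ = √(μ/r₂) = 18.382 km/s.
Transfer-orbit speed at r₂: v_a = √[μ(2/r₂ − 1/a_t)] = 9.1798 km/s.
Second burn Δv₂ = |v₂ − v_a| = 9.202 km/s.
Total Δv = Δv₁ + Δv₂ = 24.94 km/s.

Δv = 24.9 km/s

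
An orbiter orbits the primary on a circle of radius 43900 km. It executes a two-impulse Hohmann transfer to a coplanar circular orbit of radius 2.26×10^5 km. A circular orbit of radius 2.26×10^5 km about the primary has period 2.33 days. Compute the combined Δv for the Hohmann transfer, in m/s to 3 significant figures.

Δv = 7740 m/s

From Kepler's third law T² = 4π²r³/μ at r = 2.26×10^5 km, T = 2.33 days = 2.33 × 86400 s = 2.01312×10^5 s: μ = 4π²r³/T² = 1.12446×10^7 km³/s².
The Hohmann ellipse has a_t = (r₁ + r₂)/2 = 1.3495×10^5 km.
Circular speed at r₁: v₁ = √(μ/r₁) = √(1.12446×10^7/43900) = 16.0044 km/s.
On the transfer ellipse at r₁, v² = μ(2/r − 1/a) gives v_p = √[μ(2/r₁ − 1/a_t)] = 20.7113 km/s.
First burn Δv₁ = |v_p − v₁| = 4.70690 km/s.
Circular speed at r₂: v₂ = √(μ/r₂) = 7.053727 km/s.
Transfer-orbit speed at r₂: v_a = √[μ(2/r₂ − 1/a_t)] = 4.023134 km/s.
Second burn Δv₂ = |v₂ − v_a| = 3.03059 km/s.
Δv = Δv₁ + Δv₂ = 4.70690 + 3.03059 = 7.737 km/s.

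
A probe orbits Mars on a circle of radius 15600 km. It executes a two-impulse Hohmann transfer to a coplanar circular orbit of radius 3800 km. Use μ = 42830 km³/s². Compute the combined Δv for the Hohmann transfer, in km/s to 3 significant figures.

Δv = 1.52 km/s

Semi-major axis of the transfer orbit: a_t = (15600 + 3800)/2 = 9700 km.
At r₁ the circular-orbit speed is v₁ = √(μ/r₁) = 1.6570 km/s.
Transfer-orbit speed at r₁ (v² = μ(2/r − 1/a)): v_a = √[μ(2/r₁ − 1/a_t)] = 1.0371 km/s.
First burn Δv₁ = |v_a − v₁| = 0.6199 km/s.
At r₂, v₂ = √(μ/r₂) = 3.3572 km/s.
Transfer-orbit speed at r₂: v_p = √[μ(2/r₂ − 1/a_t)] = 4.2575 km/s.
Second burn Δv₂ = |v₂ − v_p| = 0.9003 km/s.
Δv = Δv₁ + Δv₂ = 0.6199 + 0.9003 = 1.520 km/s.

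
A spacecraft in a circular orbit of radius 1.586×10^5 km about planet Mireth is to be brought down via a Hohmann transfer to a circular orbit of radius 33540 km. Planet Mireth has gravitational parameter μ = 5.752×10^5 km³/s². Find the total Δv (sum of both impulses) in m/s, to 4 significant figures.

Δv = 1959 m/s

Semi-major axis of the transfer orbit: a_t = (1.586×10^5 + 33540)/2 = 96070 km.
At r₁ the circular-orbit speed is v₁ = √(μ/r₁) = 1.9044 km/s.
On the transfer ellipse at r₁, vis-viva equation gives v_a = √[μ(2/r₁ − 1/a_t)] = 1.1252 km/s.
First burn Δv₁ = |v_a − v₁| = 0.7792 km/s.
Circular speed at r₂: v₂ = √(μ/r₂) = 4.141 km/s.
Transfer-orbit speed at r₂: v_p = √[μ(2/r₂ − 1/a_t)] = 5.321 km/s.
Second burn Δv₂ = |v₂ − v_p| = 1.180 km/s.
Total Δv = Δv₁ + Δv₂ = 1.959 km/s.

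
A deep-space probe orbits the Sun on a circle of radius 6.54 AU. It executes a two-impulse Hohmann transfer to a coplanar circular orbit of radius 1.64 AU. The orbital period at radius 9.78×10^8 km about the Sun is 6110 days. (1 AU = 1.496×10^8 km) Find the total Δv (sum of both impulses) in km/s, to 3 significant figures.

Δv = 10.4 km/s

From Kepler's third law T² = 4π²r³/μ at r = 9.78×10^8 km, T = 6110 days = 6110 × 86400 s = 5.27904×10^8 s: μ = 4π²r³/T² = 1.32515×10^11 km³/s².
In km: r₁ = 6.54 × 1.496×10^8 = 9.78384×10^8 km; r₂ = 1.64 × 1.496×10^8 = 2.45344×10^8 km.
The Hohmann ellipse has a_t = (r₁ + r₂)/2 = 6.11864×10^8 km.
Circular speed at r₁: v₁ = √(μ/r₁) = √(1.32515×10^11/9.78384×10^8) = 11.6380 km/s.
On the transfer ellipse at r₁, vis-viva equation gives v_a = √[μ(2/r₁ − 1/a_t)] = 7.36951 km/s.
First burn Δv₁ = |v_a − v₁| = 4.268 km/s.
At r₂, v₂ = √(μ/r₂) = 23.2405 km/s.
Transfer-orbit speed at r₂: v_p = √[μ(2/r₂ − 1/a_t)] = 29.3882 km/s.
Second burn Δv₂ = |v₂ − v_p| = 6.148 km/s.
Δv = Δv₁ + Δv₂ = 4.268 + 6.148 = 10.42 km/s.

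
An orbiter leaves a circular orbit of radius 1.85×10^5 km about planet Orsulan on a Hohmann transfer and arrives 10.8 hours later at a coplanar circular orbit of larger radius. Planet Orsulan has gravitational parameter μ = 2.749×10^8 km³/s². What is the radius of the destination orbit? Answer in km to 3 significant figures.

r₂ = 5.11×10^5 km

Transfer time t = 10.8 hours = 38880 s, and t = π√(a_t³/μ).
So a_t = (μ t²/π²)^(1/3) = (2.749×10^8 × (38880)² / π²)^(1/3) = 3.4789×10^5 km.
Since a_t = (r₁ + r₂)/2, r₂ = 2a_t − r₁ = 2×3.4789×10^5 − 1.850×10^5 = 5.1078×10^5 km.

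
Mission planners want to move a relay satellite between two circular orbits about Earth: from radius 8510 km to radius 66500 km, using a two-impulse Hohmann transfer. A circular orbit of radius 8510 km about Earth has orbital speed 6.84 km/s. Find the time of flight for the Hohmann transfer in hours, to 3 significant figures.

From the circular-orbit relation v² = μ/r at r = 8510 km: μ = v²r = (6.84)² × 8510 = 3.98145×10^5 km³/s².
Transfer-ellipse semi-major axis a_t = (r₁ + r₂)/2 = (8510 + 66500)/2 = 37505 km.
By Kepler's third law the transfer-orbit period is T = 2π√(a_t³/μ), so t = T/2 = 36160 s.
Converting: 36160 s ÷ 3600 s/hour = 10.0 hours.

t = 10.0 hours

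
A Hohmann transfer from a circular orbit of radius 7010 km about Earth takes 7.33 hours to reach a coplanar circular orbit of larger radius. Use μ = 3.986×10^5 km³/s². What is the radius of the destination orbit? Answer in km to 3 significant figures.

Transfer time t = 7.33 hours = 26388 s, and t = π√(a_t³/μ).
So a_t = (μ t²/π²)^(1/3) = (3.986×10^5 × (26388)² / π²)^(1/3) = 30410 km.
Since a_t = (r₁ + r₂)/2, r₂ = 2a_t − r₁ = 2×30410 − 7010 = 53810 km.

r₂ = 53800 km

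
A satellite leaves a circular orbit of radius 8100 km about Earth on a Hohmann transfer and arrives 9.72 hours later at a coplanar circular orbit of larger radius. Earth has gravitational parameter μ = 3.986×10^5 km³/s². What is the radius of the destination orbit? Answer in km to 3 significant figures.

Transfer time t = 9.72 hours = 34992 s, and t = π√(a_t³/μ).
So a_t = (μ t²/π²)^(1/3) = (3.986×10^5 × (34992)² / π²)^(1/3) = 36705 km.
Since a_t = (r₁ + r₂)/2, r₂ = 2a_t − r₁ = 2×36705 − 8100 = 65310 km.

r₂ = 65300 km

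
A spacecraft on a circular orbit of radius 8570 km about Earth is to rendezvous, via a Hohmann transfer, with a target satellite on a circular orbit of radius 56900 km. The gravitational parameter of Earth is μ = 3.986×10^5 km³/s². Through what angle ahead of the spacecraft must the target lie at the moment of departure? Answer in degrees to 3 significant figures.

φ = 101°

Semi-major axis of the transfer orbit: a_t = (8570 + 56900)/2 = 32735 km.
Transfer time t = π√(a_t³/μ) = 29470 s.
Target angular speed ω₂ = √(μ/r₂³) = 4.652×10^-5 rad/s.
Angle swept by the target during transfer: ω₂·t = 1.371 rad = 78.55°.
The spacecraft traverses 180° on the transfer ellipse, so the target must lead by 180° − 78.55° = 101°.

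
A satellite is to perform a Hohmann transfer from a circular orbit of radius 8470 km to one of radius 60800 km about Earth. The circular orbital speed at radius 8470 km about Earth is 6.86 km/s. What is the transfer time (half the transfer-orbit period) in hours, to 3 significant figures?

From the circular-orbit relation v² = μ/r at r = 8470 km: μ = v²r = (6.86)² × 8470 = 3.98595×10^5 km³/s².
Transfer-ellipse semi-major axis a_t = (r₁ + r₂)/2 = (8470 + 60800)/2 = 34635 km.
By Kepler's third law the transfer-orbit period is T = 2π√(a_t³/μ), so t = T/2 = 32070 s.
Converting: 32070 s ÷ 3600 s/hour = 8.91 hours.

t = 8.91 hours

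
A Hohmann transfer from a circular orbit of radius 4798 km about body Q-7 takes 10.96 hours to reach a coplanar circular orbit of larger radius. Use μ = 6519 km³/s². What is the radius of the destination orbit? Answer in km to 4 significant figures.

r₂ = 15390 km

Transfer time t = 10.96 hours = 39456 s, and t = π√(a_t³/μ).
So a_t = (μ t²/π²)^(1/3) = (6519 × (39456)² / π²)^(1/3) = 10093 km.
Since a_t = (r₁ + r₂)/2, r₂ = 2a_t − r₁ = 2×10093 − 4798 = 15388 km.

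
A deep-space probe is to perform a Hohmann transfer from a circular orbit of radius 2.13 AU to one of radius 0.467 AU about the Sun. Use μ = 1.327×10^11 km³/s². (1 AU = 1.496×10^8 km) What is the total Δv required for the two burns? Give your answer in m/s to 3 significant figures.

In km: r₁ = 2.13 × 1.496×10^8 = 3.18648×10^8 km; r₂ = 0.467 × 1.496×10^8 = 6.98632×10^7 km.
The Hohmann ellipse has a_t = (r₁ + r₂)/2 = 1.942556×10^8 km.
At r₁ the circular-orbit speed is v₁ = √(μ/r₁) = 20.407 km/s.
On the transfer ellipse at r₁, vis-viva equation gives v_a = √[μ(2/r₁ − 1/a_t)] = 12.238 km/s.
First burn Δv₁ = |v_a − v₁| = 8.169 km/s.
Circular speed at r₂: v₂ = √(μ/r₂) = 43.58 km/s.
Transfer-orbit speed at r₂: v_p = √[μ(2/r₂ − 1/a_t)] = 55.82 km/s.
Second burn Δv₂ = |v₂ − v_p| = 12.24 km/s.
Δv = Δv₁ + Δv₂ = 8.169 + 12.24 = 20.41 km/s.

Δv = 20400 m/s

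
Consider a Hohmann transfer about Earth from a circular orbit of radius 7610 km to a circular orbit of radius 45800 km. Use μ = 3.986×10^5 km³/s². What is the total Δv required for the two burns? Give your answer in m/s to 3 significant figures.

Semi-major axis of the transfer orbit: a_t = (7610 + 45800)/2 = 26705 km.
At r₁ the circular-orbit speed is v₁ = √(μ/r₁) = 7.237 km/s.
On the transfer ellipse at r₁, v² = μ(2/r − 1/a) gives v_p = √[μ(2/r₁ − 1/a_t)] = 9.478 km/s.
First burn Δv₁ = |v_p − v₁| = 2.241 km/s.
Circular speed at r₂: v₂ = √(μ/r₂) = 2.950 km/s.
Transfer-orbit speed at r₂: v_a = √[μ(2/r₂ − 1/a_t)] = 1.575 km/s.
Second burn Δv₂ = |v₂ − v_a| = 1.375 km/s.
Δv = Δv₁ + Δv₂ = 2.241 + 1.375 = 3.616 km/s.

Δv = 3620 m/s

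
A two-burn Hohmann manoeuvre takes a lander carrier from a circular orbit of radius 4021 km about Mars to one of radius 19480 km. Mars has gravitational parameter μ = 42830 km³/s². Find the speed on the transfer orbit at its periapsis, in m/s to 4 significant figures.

v = 4202 m/s

The Hohmann ellipse has a_t = (r₁ + r₂)/2 = 11750.5 km.
At periapsis, r = 4021 km.
From the vis-viva equation, v = √[μ(2/r − 1/a_t)] = 4.202 km/s.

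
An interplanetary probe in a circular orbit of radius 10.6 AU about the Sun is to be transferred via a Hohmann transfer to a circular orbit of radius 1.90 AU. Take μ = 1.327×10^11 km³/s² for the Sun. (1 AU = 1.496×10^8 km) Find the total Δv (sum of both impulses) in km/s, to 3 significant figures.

In km: r₁ = 10.6 × 1.496×10^8 = 1.58576×10^9 km; r₂ = 1.90 × 1.496×10^8 = 2.8424×10^8 km.
Semi-major axis of the transfer orbit: a_t = (1.58576×10^9 + 2.8424×10^8)/2 = 9.350×10^8 km.
Circular speed at r₁: v₁ = √(μ/r₁) = √(1.327×10^11/1.58576×10^9) = 9.148 km/s.
On the transfer ellipse at r₁, vis-viva gives v_a = √[μ(2/r₁ − 1/a_t)] = 5.044 km/s.
First burn Δv₁ = |v_a − v₁| = 4.104 km/s.
Circular speed at r₂: v₂ = √(μ/r₂) = 21.607 km/s.
Transfer-orbit speed at r₂: v_p = √[μ(2/r₂ − 1/a_t)] = 28.139 km/s.
Second burn Δv₂ = |v₂ − v_p| = 6.532 km/s.
Δv = Δv₁ + Δv₂ = 4.104 + 6.532 = 10.64 km/s.

Δv = 10.6 km/s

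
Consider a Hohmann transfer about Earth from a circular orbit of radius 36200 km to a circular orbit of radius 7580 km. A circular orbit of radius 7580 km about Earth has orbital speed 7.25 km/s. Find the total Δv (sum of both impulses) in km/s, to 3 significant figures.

Δv = 3.44 km/s

From the circular-orbit relation v² = μ/r at r = 7580 km: μ = v²r = (7.25)² × 7580 = 3.98424×10^5 km³/s².
Semi-major axis of the transfer orbit: a_t = (36200 + 7580)/2 = 21890 km.
At r₁ the circular-orbit speed is v₁ = √(μ/r₁) = 3.31756 km/s.
Transfer-orbit speed at r₁ (vis-viva): v_a = √[μ(2/r₁ − 1/a_t)] = 1.95223 km/s.
First burn Δv₁ = |v_a − v₁| = 1.3653 km/s.
Circular speed at r₂: v₂ = √(μ/r₂) = 7.2500 km/s.
Transfer-orbit speed at r₂: v_p = √[μ(2/r₂ − 1/a_t)] = 9.3233 km/s.
Second burn Δv₂ = |v₂ − v_p| = 2.0733 km/s.
Total Δv = Δv₁ + Δv₂ = 3.439 km/s.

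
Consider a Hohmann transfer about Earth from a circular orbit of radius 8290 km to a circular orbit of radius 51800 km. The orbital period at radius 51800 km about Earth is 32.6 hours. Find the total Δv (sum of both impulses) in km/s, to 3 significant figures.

From Kepler's third law T² = 4π²r³/μ at r = 51800 km, T = 32.6 hours = 32.6 × 3600 s = 1.1736×10^5 s: μ = 4π²r³/T² = 3.98390×10^5 km³/s².
Transfer-ellipse semi-major axis a_t = (r₁ + r₂)/2 = (8290 + 51800)/2 = 30045 km.
Circular speed at r₁: v₁ = √(μ/r₁) = √(3.98390×10^5/8290) = 6.932 km/s.
On the transfer ellipse at r₁, vis-viva equation gives v_p = √[μ(2/r₁ − 1/a_t)] = 9.102 km/s.
First burn Δv₁ = |v_p − v₁| = 2.170 km/s.
At r₂, v₂ = √(μ/r₂) = 2.7733 km/s.
Transfer-orbit speed at r₂: v_a = √[μ(2/r₂ − 1/a_t)] = 1.4567 km/s.
Second burn Δv₂ = |v₂ − v_a| = 1.317 km/s.
Total Δv = Δv₁ + Δv₂ = 3.487 km/s.

Δv = 3.49 km/s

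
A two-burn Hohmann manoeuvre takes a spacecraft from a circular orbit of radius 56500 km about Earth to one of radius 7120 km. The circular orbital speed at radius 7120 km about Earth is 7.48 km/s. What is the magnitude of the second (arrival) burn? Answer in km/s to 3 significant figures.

From the circular-orbit relation v² = μ/r at r = 7120 km: μ = v²r = (7.48)² × 7120 = 3.98367×10^5 km³/s².
Transfer-ellipse semi-major axis a_t = (r₁ + r₂)/2 = (56500 + 7120)/2 = 31810 km.
On the circular orbit at r = 7120 km, v_c = √(μ/r) = 7.480 km/s.
Transfer-orbit speed at the same r (vis-viva, a = a_t): v_t = √[μ(2/r − 1/a_t)] = 9.969 km/s.
Δv₂ = |v_t − v_c| = |9.969 − 7.480| = 2.489 km/s.

Δv₂ = 2.49 km/s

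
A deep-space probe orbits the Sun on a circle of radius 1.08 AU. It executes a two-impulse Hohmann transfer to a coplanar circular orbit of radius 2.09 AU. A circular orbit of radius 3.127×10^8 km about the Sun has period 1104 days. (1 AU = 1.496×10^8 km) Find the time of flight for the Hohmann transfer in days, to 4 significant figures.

From Kepler's third law T² = 4π²r³/μ at r = 3.127×10^8 km, T = 1104 days = 1104 × 86400 s = 9.53856×10^7 s: μ = 4π²r³/T² = 1.32672×10^11 km³/s².
In km: r₁ = 1.08 × 1.496×10^8 = 1.61568×10^8 km; r₂ = 2.09 × 1.496×10^8 = 3.12664×10^8 km.
Transfer-ellipse semi-major axis a_t = (r₁ + r₂)/2 = (1.61568×10^8 + 3.12664×10^8)/2 = 2.37116×10^8 km.
By Kepler's third law the transfer-orbit period is T = 2π√(a_t³/μ), so t = T/2 = 3.149×10^7 s.
Converting: 3.149×10^7 s ÷ 86400 s/day = 364.5 days.

t = 364.5 days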